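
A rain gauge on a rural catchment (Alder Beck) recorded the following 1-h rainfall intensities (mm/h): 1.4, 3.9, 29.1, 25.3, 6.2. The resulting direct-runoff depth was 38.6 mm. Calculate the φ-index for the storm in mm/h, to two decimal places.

φ ≈ 7.90 mm/h

Only the 2 blocks with intensity above φ contribute runoff: 29.1, 25.3 mm/h.
Σ(I−φ)·Δt = d  ⇒  (29.1+25.3 − 2φ)·1 = 38.6
φ = (54.40 − 38.6/1) / 2 = 7.90 mm/h.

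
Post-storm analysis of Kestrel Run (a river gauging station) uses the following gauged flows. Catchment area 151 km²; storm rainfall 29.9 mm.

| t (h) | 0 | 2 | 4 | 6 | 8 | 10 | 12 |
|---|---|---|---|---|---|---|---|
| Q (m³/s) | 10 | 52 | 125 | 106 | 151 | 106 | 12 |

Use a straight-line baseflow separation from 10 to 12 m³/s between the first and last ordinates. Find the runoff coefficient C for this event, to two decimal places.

ΣQ_DR = 485.0 m³/s; V = ΣQ_DR·Δt = 3.492 × 10^6 m³.
Runoff depth d = V / A = 23.13 mm.
C = d / P = 23.13 / 29.9 = 0.77.

C ≈ 0.77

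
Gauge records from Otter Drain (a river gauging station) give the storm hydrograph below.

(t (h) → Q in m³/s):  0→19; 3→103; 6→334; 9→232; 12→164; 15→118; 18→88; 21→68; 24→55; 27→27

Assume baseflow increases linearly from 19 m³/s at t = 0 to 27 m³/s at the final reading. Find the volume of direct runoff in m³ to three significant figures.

Direct-runoff ordinates (Q − Q_b): 0.00, 83.11, 313.22, 210.33, 141.44, 94.56, 63.67, 42.78, 28.89, 0.00 m³/s.
ΣQ_DR = 978.0 m³/s.
With Δt = 3 h = 10800 s, V = ΣQ_DR · Δt = 978.0 × 10800 = 1.06 × 10^7 m³.

V ≈ 1.06 × 10^7 m³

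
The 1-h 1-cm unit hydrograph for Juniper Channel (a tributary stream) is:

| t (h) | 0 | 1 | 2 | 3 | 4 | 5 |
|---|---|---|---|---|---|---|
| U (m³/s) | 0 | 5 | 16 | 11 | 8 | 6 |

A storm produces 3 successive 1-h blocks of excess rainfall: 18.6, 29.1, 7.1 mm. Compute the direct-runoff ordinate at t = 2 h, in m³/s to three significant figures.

By discrete convolution, Q_j = Σ (P_i / 10 mm) · U_{j−i}.
At t = 2 h (j=2): Q = (18.6/10)·16 + (29.1/10)·5 + (7.1/10)·0 = 44.3 m³/s.

Q ≈ 44.3 m³/s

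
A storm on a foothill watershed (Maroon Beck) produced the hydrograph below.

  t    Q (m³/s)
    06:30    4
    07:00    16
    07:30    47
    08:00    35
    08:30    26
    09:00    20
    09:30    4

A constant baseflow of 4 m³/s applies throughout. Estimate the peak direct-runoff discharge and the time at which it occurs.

Q_p = 43.0 m³/s at t = 07:30

Subtracting baseflow gives direct-runoff ordinates: 0.0, 12.0, 43.0, 31.0, 22.0, 16.0, 0.0 m³/s.
The maximum is 43.0 m³/s, occurring at the reading for t = 07:30.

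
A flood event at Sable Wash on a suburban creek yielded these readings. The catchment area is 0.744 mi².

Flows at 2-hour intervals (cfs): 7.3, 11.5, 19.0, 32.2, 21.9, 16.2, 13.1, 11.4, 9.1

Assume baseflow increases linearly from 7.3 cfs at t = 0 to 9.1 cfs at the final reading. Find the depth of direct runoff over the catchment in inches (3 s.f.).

d ≈ 0.283 in

Direct runoff: 0.00, 3.98, 11.25, 24.23, 13.70, 7.78, 4.45, 2.52, 0.00 cfs; ΣQ_DR = 67.90 cfs.
V = ΣQ_DR · Δt = 67.90 × 7200 s = 4.889 × 10^5 ft³.
Over A = 0.744 mi², depth = V / A = 0.283 in.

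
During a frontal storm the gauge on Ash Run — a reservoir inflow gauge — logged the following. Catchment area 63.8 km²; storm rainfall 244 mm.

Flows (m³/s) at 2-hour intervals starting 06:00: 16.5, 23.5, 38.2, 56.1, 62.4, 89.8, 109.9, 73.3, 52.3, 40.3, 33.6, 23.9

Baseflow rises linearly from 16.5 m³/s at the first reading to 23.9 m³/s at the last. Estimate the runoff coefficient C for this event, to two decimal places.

ΣQ_DR = 377.4 m³/s; V = ΣQ_DR·Δt = 2.717 × 10^6 m³.
Runoff depth d = V / A = 42.59 mm.
C = d / P = 42.59 / 244 = 0.17.

C ≈ 0.17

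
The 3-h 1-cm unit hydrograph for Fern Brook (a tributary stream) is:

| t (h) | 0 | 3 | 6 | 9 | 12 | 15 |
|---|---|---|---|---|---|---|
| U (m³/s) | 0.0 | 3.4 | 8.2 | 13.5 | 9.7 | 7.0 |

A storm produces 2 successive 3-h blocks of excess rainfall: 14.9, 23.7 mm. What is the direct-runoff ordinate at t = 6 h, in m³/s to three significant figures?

Q ≈ 20.3 m³/s

By discrete convolution, Q_j = Σ (P_i / 10 mm) · U_{j−i}.
At t = 6 h (j=2): Q = (14.9/10)·8.2 + (23.7/10)·3.4 = 20.3 m³/s.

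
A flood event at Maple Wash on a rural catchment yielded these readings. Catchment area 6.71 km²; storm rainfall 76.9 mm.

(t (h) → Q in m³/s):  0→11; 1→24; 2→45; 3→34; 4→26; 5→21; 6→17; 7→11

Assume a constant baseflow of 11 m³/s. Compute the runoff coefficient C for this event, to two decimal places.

ΣQ_DR = 101.0 m³/s; V = ΣQ_DR·Δt = 3.636 × 10^5 m³.
Runoff depth d = V / A = 54.19 mm.
C = d / P = 54.19 / 76.9 = 0.70.

C ≈ 0.70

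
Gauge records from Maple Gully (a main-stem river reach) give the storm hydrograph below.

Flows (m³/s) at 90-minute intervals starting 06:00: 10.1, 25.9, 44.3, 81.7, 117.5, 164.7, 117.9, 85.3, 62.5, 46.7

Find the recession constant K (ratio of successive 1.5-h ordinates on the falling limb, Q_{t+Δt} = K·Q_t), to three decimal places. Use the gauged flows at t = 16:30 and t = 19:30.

K ≈ 0.740

Using the recession-limb readings at t = 16:30 and t = 19:30: Q falls from 85.3 to 46.7 m³/s over 2 intervals.
K = (Q₂/Q₁)^(1/2) = (46.7/85.3)^(1/2) = 0.740.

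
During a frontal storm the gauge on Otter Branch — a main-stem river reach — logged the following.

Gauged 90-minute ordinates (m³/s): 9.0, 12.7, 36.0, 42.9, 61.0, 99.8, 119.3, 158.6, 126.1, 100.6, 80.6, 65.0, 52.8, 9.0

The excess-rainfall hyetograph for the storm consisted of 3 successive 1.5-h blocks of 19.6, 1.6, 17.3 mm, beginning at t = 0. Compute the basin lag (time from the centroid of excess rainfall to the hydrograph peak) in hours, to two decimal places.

t_L ≈ 8.34 h

Centroid of excess rainfall: t_c = Σ P_i·t̄_i / ΣP_i = 2.1604 h (block centres at 0.75, 2.25, 3.75 h).
Hydrograph peak occurs at t = 10.5 h, so basin lag t_L = 10.5 − 2.1604 = 8.34 h.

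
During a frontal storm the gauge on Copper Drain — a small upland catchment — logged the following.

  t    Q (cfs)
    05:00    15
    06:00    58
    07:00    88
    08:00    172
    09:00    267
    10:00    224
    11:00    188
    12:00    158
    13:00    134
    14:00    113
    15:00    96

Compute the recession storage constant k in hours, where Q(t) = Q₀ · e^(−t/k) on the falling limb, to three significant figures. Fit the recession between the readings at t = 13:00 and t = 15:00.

On the falling limb, Q drops from 134 to 96 cfs between t = 13:00 and t = 15:00 (Δt = 2 h).
k = −Δt / ln(Q₂/Q₁) = −2 / ln(96/134) = 6.00 h.

k ≈ 6.00 h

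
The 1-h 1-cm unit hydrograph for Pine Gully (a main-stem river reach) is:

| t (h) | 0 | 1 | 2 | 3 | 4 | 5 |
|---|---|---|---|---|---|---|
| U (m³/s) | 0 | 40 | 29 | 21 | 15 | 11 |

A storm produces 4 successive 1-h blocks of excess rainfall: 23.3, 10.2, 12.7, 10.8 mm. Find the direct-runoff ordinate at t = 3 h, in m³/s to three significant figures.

Q ≈ 129 m³/s

By discrete convolution, Q_j = Σ (P_i / 10 mm) · U_{j−i}.
At t = 3 h (j=3): Q = (23.3/10)·21 + (10.2/10)·29 + (12.7/10)·40 + (10.8/10)·0 = 129 m³/s.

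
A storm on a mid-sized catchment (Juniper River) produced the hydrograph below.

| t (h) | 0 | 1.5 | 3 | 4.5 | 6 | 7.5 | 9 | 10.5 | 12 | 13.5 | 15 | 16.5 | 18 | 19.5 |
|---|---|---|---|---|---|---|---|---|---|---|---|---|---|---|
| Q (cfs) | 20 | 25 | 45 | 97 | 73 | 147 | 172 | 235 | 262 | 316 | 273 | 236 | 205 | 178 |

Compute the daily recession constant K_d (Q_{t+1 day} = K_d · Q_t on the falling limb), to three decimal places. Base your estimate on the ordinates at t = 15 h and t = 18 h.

Between t = 15 h and t = 18 h the flow falls from 273 to 205 cfs over 2×1.5 h = 3 h.
Per-interval ratio K = (205/273)^(1/2) = 0.8666; K_d = K^(24/1.5) = 0.101.

K_d ≈ 0.101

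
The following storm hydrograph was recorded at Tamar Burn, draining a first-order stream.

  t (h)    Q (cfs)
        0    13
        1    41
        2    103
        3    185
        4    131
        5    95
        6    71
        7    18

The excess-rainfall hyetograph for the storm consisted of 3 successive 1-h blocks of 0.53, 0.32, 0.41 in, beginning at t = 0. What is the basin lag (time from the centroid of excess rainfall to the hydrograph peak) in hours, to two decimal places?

Centroid of excess rainfall: t_c = Σ P_i·t̄_i / ΣP_i = 1.4048 h (block centres at 0.5, 1.5, 2.5 h).
Hydrograph peak occurs at t = 3 h, so basin lag t_L = 3 − 1.4048 = 1.60 h.

t_L ≈ 1.60 h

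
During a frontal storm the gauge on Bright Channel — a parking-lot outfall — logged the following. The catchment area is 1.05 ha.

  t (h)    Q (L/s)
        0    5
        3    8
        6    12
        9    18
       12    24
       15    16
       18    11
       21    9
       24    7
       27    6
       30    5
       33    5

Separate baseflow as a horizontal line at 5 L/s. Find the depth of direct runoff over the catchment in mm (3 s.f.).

d ≈ 67.9 mm

Direct runoff: 0.0, 3.0, 7.0, 13.0, 19.0, 11.0, 6.0, 4.0, 2.0, 1.0, 0.0, 0.0 L/s; ΣQ_DR = 66.00 L/s.
V = ΣQ_DR · Δt = 66.00 × 10800 s = 7.128 × 10^5 L.
Over A = 1.05 ha, depth = V / A = 67.9 mm.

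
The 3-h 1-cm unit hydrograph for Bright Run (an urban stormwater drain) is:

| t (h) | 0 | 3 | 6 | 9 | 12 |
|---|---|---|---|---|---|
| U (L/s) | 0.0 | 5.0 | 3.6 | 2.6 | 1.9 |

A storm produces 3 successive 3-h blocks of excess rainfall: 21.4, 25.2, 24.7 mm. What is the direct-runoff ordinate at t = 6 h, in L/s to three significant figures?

By discrete convolution, Q_j = Σ (P_i / 10 mm) · U_{j−i}.
At t = 6 h (j=2): Q = (21.4/10)·3.6 + (25.2/10)·5.0 + (24.7/10)·0.0 = 20.3 L/s.

Q ≈ 20.3 L/s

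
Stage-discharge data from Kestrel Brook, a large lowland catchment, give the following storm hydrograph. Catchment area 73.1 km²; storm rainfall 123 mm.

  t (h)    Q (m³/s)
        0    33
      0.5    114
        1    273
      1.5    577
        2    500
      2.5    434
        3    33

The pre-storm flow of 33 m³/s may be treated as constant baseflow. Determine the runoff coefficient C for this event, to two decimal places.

C ≈ 0.35

ΣQ_DR = 1733 m³/s; V = ΣQ_DR·Δt = 3.119 × 10^6 m³.
Runoff depth d = V / A = 42.67 mm.
C = d / P = 42.67 / 123 = 0.35.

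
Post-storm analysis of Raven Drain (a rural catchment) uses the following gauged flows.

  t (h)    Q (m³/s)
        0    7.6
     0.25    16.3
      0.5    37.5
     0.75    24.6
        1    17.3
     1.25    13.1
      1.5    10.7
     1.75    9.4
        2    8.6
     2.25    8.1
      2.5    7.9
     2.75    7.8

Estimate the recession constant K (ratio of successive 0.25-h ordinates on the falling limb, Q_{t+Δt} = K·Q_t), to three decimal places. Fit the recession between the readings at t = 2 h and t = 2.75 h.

Using the recession-limb readings at t = 2 h and t = 2.75 h: Q falls from 8.6 to 7.8 m³/s over 3 intervals.
K = (Q₂/Q₁)^(1/3) = (7.8/8.6)^(1/3) = 0.968.

K ≈ 0.968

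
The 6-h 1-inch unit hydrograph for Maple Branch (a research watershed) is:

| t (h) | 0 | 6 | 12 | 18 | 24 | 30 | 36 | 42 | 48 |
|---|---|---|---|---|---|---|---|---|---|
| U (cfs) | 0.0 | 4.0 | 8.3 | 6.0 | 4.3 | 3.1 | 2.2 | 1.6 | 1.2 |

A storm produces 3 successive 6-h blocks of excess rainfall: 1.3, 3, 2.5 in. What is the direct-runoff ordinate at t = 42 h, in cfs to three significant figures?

Q ≈ 16.4 cfs

By discrete convolution, Q_j = Σ (P_i / 1 in) · U_{j−i}.
At t = 42 h (j=7): Q = (1.3/1)·1.6 + (3/1)·2.2 + (2.5/1)·3.1 = 16.4 cfs.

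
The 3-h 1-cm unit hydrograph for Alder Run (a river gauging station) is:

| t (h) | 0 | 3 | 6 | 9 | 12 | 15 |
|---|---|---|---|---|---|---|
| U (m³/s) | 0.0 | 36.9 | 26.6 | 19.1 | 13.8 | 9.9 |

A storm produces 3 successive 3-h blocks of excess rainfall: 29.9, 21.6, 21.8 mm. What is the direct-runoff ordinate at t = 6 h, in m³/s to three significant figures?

Q ≈ 159 m³/s

By discrete convolution, Q_j = Σ (P_i / 10 mm) · U_{j−i}.
At t = 6 h (j=2): Q = (29.9/10)·26.6 + (21.6/10)·36.9 + (21.8/10)·0.0 = 159 m³/s.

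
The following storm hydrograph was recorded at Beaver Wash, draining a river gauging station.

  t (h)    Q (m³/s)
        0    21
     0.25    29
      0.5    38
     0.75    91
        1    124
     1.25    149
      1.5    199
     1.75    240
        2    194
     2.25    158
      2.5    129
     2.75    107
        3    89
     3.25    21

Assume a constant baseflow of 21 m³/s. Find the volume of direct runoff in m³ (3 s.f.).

Direct-runoff ordinates (Q − Q_b): 0.0, 8.0, 17.0, 70.0, 103.0, 128.0, 178.0, 219.0, 173.0, 137.0, 108.0, 86.0, 68.0, 0.0 m³/s.
ΣQ_DR = 1295 m³/s.
With Δt = 0.25 h = 900 s, V = ΣQ_DR · Δt = 1295 × 900 = 1.17 × 10^6 m³.

V ≈ 1.17 × 10^6 m³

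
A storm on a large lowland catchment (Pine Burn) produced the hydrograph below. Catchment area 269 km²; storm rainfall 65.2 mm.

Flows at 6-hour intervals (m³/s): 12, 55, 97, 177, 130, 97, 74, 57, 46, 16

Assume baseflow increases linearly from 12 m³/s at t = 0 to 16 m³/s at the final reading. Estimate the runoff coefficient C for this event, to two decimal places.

ΣQ_DR = 621.0 m³/s; V = ΣQ_DR·Δt = 1.341 × 10^7 m³.
Runoff depth d = V / A = 49.86 mm.
C = d / P = 49.86 / 65.2 = 0.76.

C ≈ 0.76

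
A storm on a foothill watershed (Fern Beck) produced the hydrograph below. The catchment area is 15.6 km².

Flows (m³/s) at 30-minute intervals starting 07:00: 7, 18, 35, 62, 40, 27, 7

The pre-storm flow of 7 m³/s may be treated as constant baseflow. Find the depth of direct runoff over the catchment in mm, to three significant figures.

d ≈ 17.0 mm

Direct runoff: 0.0, 11.0, 28.0, 55.0, 33.0, 20.0, 0.0 m³/s; ΣQ_DR = 147.0 m³/s.
V = ΣQ_DR · Δt = 147.0 × 1800 s = 2.646 × 10^5 m³.
Over A = 15.6 km², depth = V / A = 17.0 mm.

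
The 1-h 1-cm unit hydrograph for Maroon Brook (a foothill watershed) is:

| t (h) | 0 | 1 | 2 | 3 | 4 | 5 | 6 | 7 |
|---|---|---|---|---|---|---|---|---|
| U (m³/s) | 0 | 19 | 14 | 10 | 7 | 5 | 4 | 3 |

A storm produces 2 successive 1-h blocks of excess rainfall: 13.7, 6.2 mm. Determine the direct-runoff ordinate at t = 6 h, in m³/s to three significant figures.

By discrete convolution, Q_j = Σ (P_i / 10 mm) · U_{j−i}.
At t = 6 h (j=6): Q = (13.7/10)·4 + (6.2/10)·5 = 8.58 m³/s.

Q ≈ 8.58 m³/s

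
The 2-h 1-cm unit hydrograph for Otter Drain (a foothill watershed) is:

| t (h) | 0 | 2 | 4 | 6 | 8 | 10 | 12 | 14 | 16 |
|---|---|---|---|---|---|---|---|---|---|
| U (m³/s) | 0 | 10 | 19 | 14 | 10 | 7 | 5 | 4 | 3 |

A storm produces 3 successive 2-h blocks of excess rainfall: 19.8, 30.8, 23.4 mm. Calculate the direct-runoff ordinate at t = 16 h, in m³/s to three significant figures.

By discrete convolution, Q_j = Σ (P_i / 10 mm) · U_{j−i}.
At t = 16 h (j=8): Q = (19.8/10)·3 + (30.8/10)·4 + (23.4/10)·5 = 30.0 m³/s.

Q ≈ 30.0 m³/s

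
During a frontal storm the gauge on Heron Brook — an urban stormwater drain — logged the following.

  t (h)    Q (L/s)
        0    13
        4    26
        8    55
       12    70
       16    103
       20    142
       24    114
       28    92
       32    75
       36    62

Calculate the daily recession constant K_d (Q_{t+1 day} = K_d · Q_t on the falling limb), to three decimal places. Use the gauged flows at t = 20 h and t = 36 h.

K_d ≈ 0.289

Between t = 20 h and t = 36 h the flow falls from 142 to 62 L/s over 4×4 h = 16 h.
Per-interval ratio K = (62/142)^(1/4) = 0.8129; K_d = K^(24/4) = 0.289.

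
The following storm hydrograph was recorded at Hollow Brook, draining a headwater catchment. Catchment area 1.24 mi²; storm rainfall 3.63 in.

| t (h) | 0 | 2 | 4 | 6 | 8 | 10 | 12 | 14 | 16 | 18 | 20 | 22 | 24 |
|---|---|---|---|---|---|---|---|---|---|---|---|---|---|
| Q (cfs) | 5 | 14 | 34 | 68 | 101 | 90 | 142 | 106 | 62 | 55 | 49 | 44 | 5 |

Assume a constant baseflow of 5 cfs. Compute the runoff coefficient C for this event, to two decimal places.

C ≈ 0.49

ΣQ_DR = 710.0 cfs; V = ΣQ_DR·Δt = 5.112 × 10^6 ft³.
Runoff depth d = V / A = 1.775 in.
C = d / P = 1.775 / 3.63 = 0.49.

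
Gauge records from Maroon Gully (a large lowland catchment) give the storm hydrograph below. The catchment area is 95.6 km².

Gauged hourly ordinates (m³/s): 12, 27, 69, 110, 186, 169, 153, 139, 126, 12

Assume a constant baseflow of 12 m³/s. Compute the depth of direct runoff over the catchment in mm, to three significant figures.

d ≈ 33.3 mm

Direct runoff: 0.0, 15.0, 57.0, 98.0, 174.0, 157.0, 141.0, 127.0, 114.0, 0.0 m³/s; ΣQ_DR = 883.0 m³/s.
V = ΣQ_DR · Δt = 883.0 × 3600 s = 3.179 × 10^6 m³.
Over A = 95.6 km², depth = V / A = 33.3 mm.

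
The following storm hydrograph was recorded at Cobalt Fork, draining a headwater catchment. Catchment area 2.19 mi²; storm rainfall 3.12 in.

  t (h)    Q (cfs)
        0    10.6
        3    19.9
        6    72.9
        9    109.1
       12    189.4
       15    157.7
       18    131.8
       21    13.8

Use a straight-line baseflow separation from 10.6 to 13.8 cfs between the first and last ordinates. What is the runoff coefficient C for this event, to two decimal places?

C ≈ 0.41

ΣQ_DR = 607.6 cfs; V = ΣQ_DR·Δt = 6.562 × 10^6 ft³.
Runoff depth d = V / A = 1.290 in.
C = d / P = 1.290 / 3.12 = 0.41.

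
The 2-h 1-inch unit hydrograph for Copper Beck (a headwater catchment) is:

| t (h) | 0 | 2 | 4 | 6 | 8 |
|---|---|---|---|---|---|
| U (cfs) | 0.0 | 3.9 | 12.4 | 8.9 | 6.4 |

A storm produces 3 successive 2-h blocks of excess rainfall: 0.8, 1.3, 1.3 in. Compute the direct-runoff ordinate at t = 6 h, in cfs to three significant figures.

Q ≈ 28.3 cfs

By discrete convolution, Q_j = Σ (P_i / 1 in) · U_{j−i}.
At t = 6 h (j=3): Q = (0.8/1)·8.9 + (1.3/1)·12.4 + (1.3/1)·3.9 = 28.3 cfs.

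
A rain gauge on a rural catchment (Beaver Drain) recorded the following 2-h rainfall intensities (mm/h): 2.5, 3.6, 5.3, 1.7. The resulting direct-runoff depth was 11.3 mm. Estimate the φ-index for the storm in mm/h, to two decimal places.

Only the 3 blocks with intensity above φ contribute runoff: 2.5, 3.6, 5.3 mm/h.
Σ(I−φ)·Δt = d  ⇒  (2.5+3.6+5.3 − 3φ)·2 = 11.3
φ = (11.40 − 11.3/2) / 3 = 1.92 mm/h.

φ ≈ 1.92 mm/h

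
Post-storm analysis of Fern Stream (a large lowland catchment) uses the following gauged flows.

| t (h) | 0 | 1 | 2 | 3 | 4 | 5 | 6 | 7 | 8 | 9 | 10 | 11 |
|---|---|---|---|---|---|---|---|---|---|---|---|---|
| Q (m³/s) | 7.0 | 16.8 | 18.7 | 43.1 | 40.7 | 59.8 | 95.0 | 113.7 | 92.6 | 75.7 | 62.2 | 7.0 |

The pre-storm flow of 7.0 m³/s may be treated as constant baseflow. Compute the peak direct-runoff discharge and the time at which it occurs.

Q_p = 106.7 m³/s at t = 7 h

Subtracting baseflow gives direct-runoff ordinates: 0.0, 9.8, 11.7, 36.1, 33.7, 52.8, 88.0, 106.7, 85.6, 68.7, 55.2, 0.0 m³/s.
The maximum is 106.7 m³/s, occurring at the reading for t = 7 h.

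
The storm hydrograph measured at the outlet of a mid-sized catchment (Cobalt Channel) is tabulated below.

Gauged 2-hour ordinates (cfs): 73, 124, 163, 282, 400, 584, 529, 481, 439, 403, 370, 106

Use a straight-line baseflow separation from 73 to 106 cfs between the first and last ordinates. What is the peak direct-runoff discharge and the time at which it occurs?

Subtracting baseflow gives direct-runoff ordinates: 0.00, 48.00, 84.00, 200.00, 315.00, 496.00, 438.00, 387.00, 342.00, 303.00, 267.00, 0.00 cfs.
The maximum is 496.00 cfs, occurring at the reading for t = 10 h.

Q_p = 496.00 cfs at t = 10 h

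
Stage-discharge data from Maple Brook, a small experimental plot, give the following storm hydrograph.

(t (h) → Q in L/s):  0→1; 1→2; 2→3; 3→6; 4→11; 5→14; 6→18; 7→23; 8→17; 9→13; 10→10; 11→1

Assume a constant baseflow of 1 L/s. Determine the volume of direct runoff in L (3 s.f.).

Direct-runoff ordinates (Q − Q_b): 0.0, 1.0, 2.0, 5.0, 10.0, 13.0, 17.0, 22.0, 16.0, 12.0, 9.0, 0.0 L/s.
ΣQ_DR = 107.0 L/s.
With Δt = 1 h = 3600 s, V = ΣQ_DR · Δt = 107.0 × 3600 = 3.85 × 10^5 L.

V ≈ 3.85 × 10^5 L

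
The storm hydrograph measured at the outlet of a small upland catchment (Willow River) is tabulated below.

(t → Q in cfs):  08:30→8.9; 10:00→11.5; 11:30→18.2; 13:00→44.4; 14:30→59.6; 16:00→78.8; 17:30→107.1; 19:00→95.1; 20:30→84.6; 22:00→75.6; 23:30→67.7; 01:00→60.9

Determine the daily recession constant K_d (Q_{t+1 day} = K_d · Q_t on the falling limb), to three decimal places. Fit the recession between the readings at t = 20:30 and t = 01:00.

Between t = 20:30 and t = 01:00 the flow falls from 84.6 to 60.9 cfs over 3×1.5 h = 4.5 h.
Per-interval ratio K = (60.9/84.6)^(1/3) = 0.8962; K_d = K^(24/1.5) = 0.173.

K_d ≈ 0.173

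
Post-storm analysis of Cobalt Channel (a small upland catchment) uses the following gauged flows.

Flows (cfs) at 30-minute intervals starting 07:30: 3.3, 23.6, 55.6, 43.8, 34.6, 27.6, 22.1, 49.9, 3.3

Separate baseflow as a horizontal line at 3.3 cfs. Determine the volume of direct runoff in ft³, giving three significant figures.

Direct-runoff ordinates (Q − Q_b): 0.0, 20.3, 52.3, 40.5, 31.3, 24.3, 18.8, 46.6, 0.0 cfs.
ΣQ_DR = 234.1 cfs.
With Δt = 0.5 h = 1800 s, V = ΣQ_DR · Δt = 234.1 × 1800 = 4.21 × 10^5 ft³.

V ≈ 4.21 × 10^5 ft³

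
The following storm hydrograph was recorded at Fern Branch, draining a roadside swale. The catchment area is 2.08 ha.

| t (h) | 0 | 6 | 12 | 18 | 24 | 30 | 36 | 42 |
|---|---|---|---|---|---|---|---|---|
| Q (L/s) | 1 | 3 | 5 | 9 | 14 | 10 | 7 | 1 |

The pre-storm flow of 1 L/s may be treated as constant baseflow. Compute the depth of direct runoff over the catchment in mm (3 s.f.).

d ≈ 43.6 mm

Direct runoff: 0.0, 2.0, 4.0, 8.0, 13.0, 9.0, 6.0, 0.0 L/s; ΣQ_DR = 42.00 L/s.
V = ΣQ_DR · Δt = 42.00 × 21600 s = 9.072 × 10^5 L.
Over A = 2.08 ha, depth = V / A = 43.6 mm.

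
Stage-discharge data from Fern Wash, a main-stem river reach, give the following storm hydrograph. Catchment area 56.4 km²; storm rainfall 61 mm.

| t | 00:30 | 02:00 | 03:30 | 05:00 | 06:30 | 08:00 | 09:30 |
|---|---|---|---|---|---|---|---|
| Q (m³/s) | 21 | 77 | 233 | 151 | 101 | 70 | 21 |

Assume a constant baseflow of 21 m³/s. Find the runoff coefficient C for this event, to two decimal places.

C ≈ 0.83

ΣQ_DR = 527.0 m³/s; V = ΣQ_DR·Δt = 2.846 × 10^6 m³.
Runoff depth d = V / A = 50.46 mm.
C = d / P = 50.46 / 61 = 0.83.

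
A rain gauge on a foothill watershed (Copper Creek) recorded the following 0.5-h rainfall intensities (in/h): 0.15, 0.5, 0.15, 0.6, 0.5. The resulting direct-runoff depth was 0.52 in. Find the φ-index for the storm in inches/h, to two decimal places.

φ ≈ 0.19 in/h

Only the 3 blocks with intensity above φ contribute runoff: 0.5, 0.6, 0.5 in/h.
Σ(I−φ)·Δt = d  ⇒  (0.5+0.6+0.5 − 3φ)·0.5 = 0.52
φ = (1.600 − 0.52/0.5) / 3 = 0.19 in/h.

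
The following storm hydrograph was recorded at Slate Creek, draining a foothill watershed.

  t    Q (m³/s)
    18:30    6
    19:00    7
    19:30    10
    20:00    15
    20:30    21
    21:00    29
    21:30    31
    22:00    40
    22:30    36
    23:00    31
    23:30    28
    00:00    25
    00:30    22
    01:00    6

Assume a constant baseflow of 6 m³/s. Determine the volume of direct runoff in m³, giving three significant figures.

Direct-runoff ordinates (Q − Q_b): 0.0, 1.0, 4.0, 9.0, 15.0, 23.0, 25.0, 34.0, 30.0, 25.0, 22.0, 19.0, 16.0, 0.0 m³/s.
ΣQ_DR = 223.0 m³/s.
With Δt = 0.5 h = 1800 s, V = ΣQ_DR · Δt = 223.0 × 1800 = 4.01 × 10^5 m³.

V ≈ 4.01 × 10^5 m³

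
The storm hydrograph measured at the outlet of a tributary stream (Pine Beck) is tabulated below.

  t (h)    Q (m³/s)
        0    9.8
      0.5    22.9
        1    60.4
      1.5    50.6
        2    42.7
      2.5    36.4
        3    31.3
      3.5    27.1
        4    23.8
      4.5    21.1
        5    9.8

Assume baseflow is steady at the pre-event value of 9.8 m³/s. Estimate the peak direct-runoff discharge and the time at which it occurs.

Q_p = 50.6 m³/s at t = 1 h

Subtracting baseflow gives direct-runoff ordinates: 0.0, 13.1, 50.6, 40.8, 32.9, 26.6, 21.5, 17.3, 14.0, 11.3, 0.0 m³/s.
The maximum is 50.6 m³/s, occurring at the reading for t = 1 h.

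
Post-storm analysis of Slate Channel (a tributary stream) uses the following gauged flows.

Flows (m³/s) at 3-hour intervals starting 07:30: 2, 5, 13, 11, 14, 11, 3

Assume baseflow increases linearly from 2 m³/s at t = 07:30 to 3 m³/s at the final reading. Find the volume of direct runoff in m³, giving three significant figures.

Direct-runoff ordinates (Q − Q_b): 0.00, 2.83, 10.67, 8.50, 11.33, 8.17, 0.00 m³/s.
ΣQ_DR = 41.50 m³/s.
With Δt = 3 h = 10800 s, V = ΣQ_DR · Δt = 41.50 × 10800 = 4.48 × 10^5 m³.

V ≈ 4.48 × 10^5 m³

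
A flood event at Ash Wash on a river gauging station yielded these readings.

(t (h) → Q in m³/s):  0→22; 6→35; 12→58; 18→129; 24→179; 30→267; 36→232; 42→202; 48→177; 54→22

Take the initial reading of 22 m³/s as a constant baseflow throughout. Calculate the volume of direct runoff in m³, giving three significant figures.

V ≈ 2.38 × 10^7 m³

Direct-runoff ordinates (Q − Q_b): 0.0, 13.0, 36.0, 107.0, 157.0, 245.0, 210.0, 180.0, 155.0, 0.0 m³/s.
ΣQ_DR = 1103 m³/s.
With Δt = 6 h = 21600 s, V = ΣQ_DR · Δt = 1103 × 21600 = 2.38 × 10^7 m³.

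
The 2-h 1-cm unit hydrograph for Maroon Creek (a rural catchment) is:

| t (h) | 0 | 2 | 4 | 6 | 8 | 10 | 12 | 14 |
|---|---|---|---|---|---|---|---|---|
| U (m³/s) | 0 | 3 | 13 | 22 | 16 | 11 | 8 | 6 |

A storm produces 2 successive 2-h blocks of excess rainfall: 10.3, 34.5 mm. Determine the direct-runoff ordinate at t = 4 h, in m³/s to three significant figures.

By discrete convolution, Q_j = Σ (P_i / 10 mm) · U_{j−i}.
At t = 4 h (j=2): Q = (10.3/10)·13 + (34.5/10)·3 = 23.7 m³/s.

Q ≈ 23.7 m³/s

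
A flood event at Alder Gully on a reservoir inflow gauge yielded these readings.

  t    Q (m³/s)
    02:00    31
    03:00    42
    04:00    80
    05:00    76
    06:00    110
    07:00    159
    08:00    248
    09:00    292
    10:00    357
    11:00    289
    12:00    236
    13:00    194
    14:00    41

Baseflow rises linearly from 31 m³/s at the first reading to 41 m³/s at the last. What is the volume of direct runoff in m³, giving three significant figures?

Direct-runoff ordinates (Q − Q_b): 0.00, 10.17, 47.33, 42.50, 75.67, 123.83, 212.00, 255.17, 319.33, 250.50, 196.67, 153.83, 0.00 m³/s.
ΣQ_DR = 1687 m³/s.
With Δt = 1 h = 3600 s, V = ΣQ_DR · Δt = 1687 × 3600 = 6.07 × 10^6 m³.

V ≈ 6.07 × 10^6 m³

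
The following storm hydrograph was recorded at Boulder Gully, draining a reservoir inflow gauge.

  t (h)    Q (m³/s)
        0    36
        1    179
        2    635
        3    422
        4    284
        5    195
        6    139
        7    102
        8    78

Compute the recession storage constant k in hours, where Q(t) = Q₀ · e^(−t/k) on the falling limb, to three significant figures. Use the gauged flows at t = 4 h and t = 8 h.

k ≈ 3.10 h

On the falling limb, Q drops from 284 to 78 m³/s between t = 4 h and t = 8 h (Δt = 4 h).
k = −Δt / ln(Q₂/Q₁) = −4 / ln(78/284) = 3.10 h.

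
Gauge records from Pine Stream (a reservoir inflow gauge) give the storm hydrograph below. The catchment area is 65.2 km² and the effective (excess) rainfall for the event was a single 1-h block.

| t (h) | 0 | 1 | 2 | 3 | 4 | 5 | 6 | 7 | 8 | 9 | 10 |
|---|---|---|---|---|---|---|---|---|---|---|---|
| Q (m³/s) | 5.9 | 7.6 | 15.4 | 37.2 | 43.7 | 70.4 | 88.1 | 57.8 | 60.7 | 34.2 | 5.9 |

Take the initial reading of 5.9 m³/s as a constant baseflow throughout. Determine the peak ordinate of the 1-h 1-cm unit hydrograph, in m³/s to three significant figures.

U_p ≈ 41.1 m³/s

Direct runoff: 0.0, 1.7, 9.5, 31.3, 37.8, 64.5, 82.2, 51.9, 54.8, 28.3, 0.0 m³/s; ΣQ_DR = 362.0 m³/s, peak = 82.2 m³/s.
Runoff depth d = ΣQ_DR·Δt / A = 362.0 × 3600 / (65.2 km²) = 19.99 mm.
The 1-cm UH is the DRH scaled by (10 mm)/d, so U_p = 82.2 × 10/19.99 = 41.1 m³/s.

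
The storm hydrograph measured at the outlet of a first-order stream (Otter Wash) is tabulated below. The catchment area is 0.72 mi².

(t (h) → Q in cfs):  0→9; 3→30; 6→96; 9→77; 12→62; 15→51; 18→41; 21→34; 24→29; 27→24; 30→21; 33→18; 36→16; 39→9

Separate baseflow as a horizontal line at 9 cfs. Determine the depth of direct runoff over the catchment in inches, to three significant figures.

Direct runoff: 0.0, 21.0, 87.0, 68.0, 53.0, 42.0, 32.0, 25.0, 20.0, 15.0, 12.0, 9.0, 7.0, 0.0 cfs; ΣQ_DR = 391.0 cfs.
V = ΣQ_DR · Δt = 391.0 × 10800 s = 4.223 × 10^6 ft³.
Over A = 0.72 mi², depth = V / A = 2.52 in.

d ≈ 2.52 in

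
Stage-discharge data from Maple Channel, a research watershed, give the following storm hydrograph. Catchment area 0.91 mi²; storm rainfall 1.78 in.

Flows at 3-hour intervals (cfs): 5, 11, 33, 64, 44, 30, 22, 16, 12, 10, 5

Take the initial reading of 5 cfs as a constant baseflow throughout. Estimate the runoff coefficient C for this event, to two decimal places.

C ≈ 0.57

ΣQ_DR = 197.0 cfs; V = ΣQ_DR·Δt = 2.128 × 10^6 ft³.
Runoff depth d = V / A = 1.006 in.
C = d / P = 1.006 / 1.78 = 0.57.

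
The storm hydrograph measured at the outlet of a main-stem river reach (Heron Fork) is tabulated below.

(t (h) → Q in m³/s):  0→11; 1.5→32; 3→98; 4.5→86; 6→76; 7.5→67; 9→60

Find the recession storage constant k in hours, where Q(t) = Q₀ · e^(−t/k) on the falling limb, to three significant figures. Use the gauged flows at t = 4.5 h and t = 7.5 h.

On the falling limb, Q drops from 86 to 67 m³/s between t = 4.5 h and t = 7.5 h (Δt = 3 h).
k = −Δt / ln(Q₂/Q₁) = −3 / ln(67/86) = 12.0 h.

k ≈ 12.0 h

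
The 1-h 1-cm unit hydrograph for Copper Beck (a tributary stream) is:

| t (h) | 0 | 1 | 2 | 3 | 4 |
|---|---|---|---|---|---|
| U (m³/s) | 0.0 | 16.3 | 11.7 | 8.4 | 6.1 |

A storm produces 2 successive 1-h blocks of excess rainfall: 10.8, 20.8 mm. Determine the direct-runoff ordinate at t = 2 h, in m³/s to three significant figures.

By discrete convolution, Q_j = Σ (P_i / 10 mm) · U_{j−i}.
At t = 2 h (j=2): Q = (10.8/10)·11.7 + (20.8/10)·16.3 = 46.5 m³/s.

Q ≈ 46.5 m³/s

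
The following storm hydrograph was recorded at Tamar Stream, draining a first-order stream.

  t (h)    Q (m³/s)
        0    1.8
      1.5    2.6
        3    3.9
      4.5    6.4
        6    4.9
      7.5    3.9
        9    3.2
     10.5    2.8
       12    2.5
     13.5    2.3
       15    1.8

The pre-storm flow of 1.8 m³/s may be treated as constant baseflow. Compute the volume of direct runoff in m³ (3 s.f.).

Direct-runoff ordinates (Q − Q_b): 0.0, 0.8, 2.1, 4.6, 3.1, 2.1, 1.4, 1.0, 0.7, 0.5, 0.0 m³/s.
ΣQ_DR = 16.30 m³/s.
With Δt = 1.5 h = 5400 s, V = ΣQ_DR · Δt = 16.30 × 5400 = 88000 m³.

V ≈ 88000 m³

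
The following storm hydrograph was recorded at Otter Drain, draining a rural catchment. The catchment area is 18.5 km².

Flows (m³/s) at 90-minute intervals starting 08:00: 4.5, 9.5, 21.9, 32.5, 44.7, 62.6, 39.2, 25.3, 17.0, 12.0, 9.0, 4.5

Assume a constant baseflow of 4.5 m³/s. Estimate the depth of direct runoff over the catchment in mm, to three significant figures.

d ≈ 66.8 mm

Direct runoff: 0.0, 5.0, 17.4, 28.0, 40.2, 58.1, 34.7, 20.8, 12.5, 7.5, 4.5, 0.0 m³/s; ΣQ_DR = 228.7 m³/s.
V = ΣQ_DR · Δt = 228.7 × 5400 s = 1.235 × 10^6 m³.
Over A = 18.5 km², depth = V / A = 66.8 mm.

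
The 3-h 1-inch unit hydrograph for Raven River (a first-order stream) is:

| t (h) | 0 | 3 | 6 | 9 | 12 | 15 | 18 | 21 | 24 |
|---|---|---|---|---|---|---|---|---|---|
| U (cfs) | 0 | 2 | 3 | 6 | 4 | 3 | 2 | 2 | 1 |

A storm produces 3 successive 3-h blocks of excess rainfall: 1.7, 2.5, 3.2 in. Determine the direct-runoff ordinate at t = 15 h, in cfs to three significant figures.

Q ≈ 34.3 cfs

By discrete convolution, Q_j = Σ (P_i / 1 in) · U_{j−i}.
At t = 15 h (j=5): Q = (1.7/1)·3 + (2.5/1)·4 + (3.2/1)·6 = 34.3 cfs.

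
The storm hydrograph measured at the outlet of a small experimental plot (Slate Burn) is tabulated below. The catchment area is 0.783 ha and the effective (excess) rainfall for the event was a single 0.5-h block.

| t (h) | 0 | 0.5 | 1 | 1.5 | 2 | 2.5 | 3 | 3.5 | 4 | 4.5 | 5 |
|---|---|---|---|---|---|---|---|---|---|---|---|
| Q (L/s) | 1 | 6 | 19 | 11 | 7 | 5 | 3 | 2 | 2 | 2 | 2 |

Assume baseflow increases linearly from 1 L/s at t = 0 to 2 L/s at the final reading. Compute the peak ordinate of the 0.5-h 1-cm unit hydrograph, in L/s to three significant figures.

U_p ≈ 17.8 L/s

Direct runoff: 0.00, 4.90, 17.80, 9.70, 5.60, 3.50, 1.40, 0.30, 0.20, 0.10, 0.00 L/s; ΣQ_DR = 43.50 L/s, peak = 17.80 L/s.
Runoff depth d = ΣQ_DR·Δt / A = 43.50 × 1800 / (0.783 ha) = 10.00 mm.
The 1-cm UH is the DRH scaled by (10 mm)/d, so U_p = 17.80 × 10/10.00 = 17.8 L/s.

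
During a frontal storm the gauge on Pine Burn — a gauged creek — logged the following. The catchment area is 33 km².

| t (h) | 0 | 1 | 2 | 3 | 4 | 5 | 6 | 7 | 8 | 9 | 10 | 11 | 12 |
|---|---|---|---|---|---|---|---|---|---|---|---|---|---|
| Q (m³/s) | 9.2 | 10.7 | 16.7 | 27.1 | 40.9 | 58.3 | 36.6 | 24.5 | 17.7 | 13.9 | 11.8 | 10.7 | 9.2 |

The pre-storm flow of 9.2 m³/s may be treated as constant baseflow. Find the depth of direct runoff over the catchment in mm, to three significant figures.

d ≈ 18.3 mm

Direct runoff: 0.0, 1.5, 7.5, 17.9, 31.7, 49.1, 27.4, 15.3, 8.5, 4.7, 2.6, 1.5, 0.0 m³/s; ΣQ_DR = 167.7 m³/s.
V = ΣQ_DR · Δt = 167.7 × 3600 s = 6.037 × 10^5 m³.
Over A = 33 km², depth = V / A = 18.3 mm.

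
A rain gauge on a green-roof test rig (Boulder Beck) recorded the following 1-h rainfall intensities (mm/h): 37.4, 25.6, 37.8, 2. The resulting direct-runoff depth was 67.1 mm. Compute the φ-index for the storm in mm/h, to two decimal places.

φ ≈ 11.23 mm/h

Only the 3 blocks with intensity above φ contribute runoff: 37.4, 25.6, 37.8 mm/h.
Σ(I−φ)·Δt = d  ⇒  (37.4+25.6+37.8 − 3φ)·1 = 67.1
φ = (100.8 − 67.1/1) / 3 = 11.23 mm/h.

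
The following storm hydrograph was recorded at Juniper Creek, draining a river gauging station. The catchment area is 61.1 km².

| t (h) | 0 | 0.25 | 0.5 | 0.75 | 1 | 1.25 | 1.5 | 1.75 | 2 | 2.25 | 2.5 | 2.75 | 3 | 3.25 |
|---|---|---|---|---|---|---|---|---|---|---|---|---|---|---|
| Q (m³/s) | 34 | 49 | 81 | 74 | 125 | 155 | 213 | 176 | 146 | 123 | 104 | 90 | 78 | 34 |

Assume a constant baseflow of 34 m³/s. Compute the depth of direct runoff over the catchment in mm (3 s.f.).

d ≈ 14.8 mm

Direct runoff: 0.0, 15.0, 47.0, 40.0, 91.0, 121.0, 179.0, 142.0, 112.0, 89.0, 70.0, 56.0, 44.0, 0.0 m³/s; ΣQ_DR = 1006 m³/s.
V = ΣQ_DR · Δt = 1006 × 900 s = 9.054 × 10^5 m³.
Over A = 61.1 km², depth = V / A = 14.8 mm.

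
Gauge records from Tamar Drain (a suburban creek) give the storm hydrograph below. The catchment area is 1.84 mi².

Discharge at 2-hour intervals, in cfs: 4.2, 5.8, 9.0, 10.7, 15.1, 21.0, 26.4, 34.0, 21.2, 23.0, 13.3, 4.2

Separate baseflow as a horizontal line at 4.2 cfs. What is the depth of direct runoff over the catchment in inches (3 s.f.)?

d ≈ 0.232 in

Direct runoff: 0.0, 1.6, 4.8, 6.5, 10.9, 16.8, 22.2, 29.8, 17.0, 18.8, 9.1, 0.0 cfs; ΣQ_DR = 137.5 cfs.
V = ΣQ_DR · Δt = 137.5 × 7200 s = 9.900 × 10^5 ft³.
Over A = 1.84 mi², depth = V / A = 0.232 in.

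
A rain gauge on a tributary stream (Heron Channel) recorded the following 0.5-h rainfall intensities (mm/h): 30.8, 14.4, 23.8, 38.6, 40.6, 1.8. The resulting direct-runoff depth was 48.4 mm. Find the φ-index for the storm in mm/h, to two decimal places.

Only the 5 blocks with intensity above φ contribute runoff: 30.8, 14.4, 23.8, 38.6, 40.6 mm/h.
Σ(I−φ)·Δt = d  ⇒  (30.8+14.4+23.8+38.6+40.6 − 5φ)·0.5 = 48.4
φ = (148.2 − 48.4/0.5) / 5 = 10.28 mm/h.

φ ≈ 10.28 mm/h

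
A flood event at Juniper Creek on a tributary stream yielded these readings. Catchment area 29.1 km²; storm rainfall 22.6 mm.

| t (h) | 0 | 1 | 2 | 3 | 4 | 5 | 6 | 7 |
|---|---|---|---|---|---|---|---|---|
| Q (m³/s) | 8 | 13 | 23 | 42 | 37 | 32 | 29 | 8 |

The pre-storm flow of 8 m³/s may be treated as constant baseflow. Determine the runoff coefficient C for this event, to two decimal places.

C ≈ 0.70

ΣQ_DR = 128.0 m³/s; V = ΣQ_DR·Δt = 4.608 × 10^5 m³.
Runoff depth d = V / A = 15.84 mm.
C = d / P = 15.84 / 22.6 = 0.70.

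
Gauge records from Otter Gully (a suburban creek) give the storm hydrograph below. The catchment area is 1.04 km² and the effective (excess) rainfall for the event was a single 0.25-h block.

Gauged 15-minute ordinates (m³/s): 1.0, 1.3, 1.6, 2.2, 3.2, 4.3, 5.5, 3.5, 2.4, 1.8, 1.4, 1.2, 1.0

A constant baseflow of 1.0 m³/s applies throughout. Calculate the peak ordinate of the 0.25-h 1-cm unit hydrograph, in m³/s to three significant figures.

U_p ≈ 2.99 m³/s

Direct runoff: 0.0, 0.3, 0.6, 1.2, 2.2, 3.3, 4.5, 2.5, 1.4, 0.8, 0.4, 0.2, 0.0 m³/s; ΣQ_DR = 17.40 m³/s, peak = 4.5 m³/s.
Runoff depth d = ΣQ_DR·Δt / A = 17.40 × 900 / (1.04 km²) = 15.06 mm.
The 1-cm UH is the DRH scaled by (10 mm)/d, so U_p = 4.5 × 10/15.06 = 2.99 m³/s.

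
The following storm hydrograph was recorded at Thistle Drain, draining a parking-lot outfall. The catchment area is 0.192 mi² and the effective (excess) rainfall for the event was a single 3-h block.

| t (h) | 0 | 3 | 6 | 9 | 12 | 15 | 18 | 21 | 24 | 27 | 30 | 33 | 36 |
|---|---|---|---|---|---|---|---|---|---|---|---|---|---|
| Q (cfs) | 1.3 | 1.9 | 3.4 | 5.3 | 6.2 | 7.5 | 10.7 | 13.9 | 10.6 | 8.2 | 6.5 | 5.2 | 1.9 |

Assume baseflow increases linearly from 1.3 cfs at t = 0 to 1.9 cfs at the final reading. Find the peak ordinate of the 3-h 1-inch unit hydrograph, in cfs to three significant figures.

Direct runoff: 0.00, 0.55, 2.00, 3.85, 4.70, 5.95, 9.10, 12.25, 8.90, 6.45, 4.70, 3.35, 0.00 cfs; ΣQ_DR = 61.80 cfs, peak = 12.25 cfs.
Runoff depth d = ΣQ_DR·Δt / A = 61.80 × 10800 / (0.192 mi²) = 1.496 in.
The 1-inch UH is the DRH scaled by (1 in)/d, so U_p = 12.25 × 1/1.496 = 8.19 cfs.

U_p ≈ 8.19 cfs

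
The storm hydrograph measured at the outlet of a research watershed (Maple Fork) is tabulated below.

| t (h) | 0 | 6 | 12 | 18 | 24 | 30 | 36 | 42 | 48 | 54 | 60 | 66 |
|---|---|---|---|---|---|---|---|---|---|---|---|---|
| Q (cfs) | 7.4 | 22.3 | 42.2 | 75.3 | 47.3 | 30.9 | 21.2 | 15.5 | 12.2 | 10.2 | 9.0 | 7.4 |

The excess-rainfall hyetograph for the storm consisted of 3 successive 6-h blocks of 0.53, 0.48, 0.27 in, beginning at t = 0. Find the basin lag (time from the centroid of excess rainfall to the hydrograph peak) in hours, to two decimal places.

t_L ≈ 10.22 h

Centroid of excess rainfall: t_c = Σ P_i·t̄_i / ΣP_i = 7.7813 h (block centres at 3, 9, 15 h).
Hydrograph peak occurs at t = 18 h, so basin lag t_L = 18 − 7.7813 = 10.22 h.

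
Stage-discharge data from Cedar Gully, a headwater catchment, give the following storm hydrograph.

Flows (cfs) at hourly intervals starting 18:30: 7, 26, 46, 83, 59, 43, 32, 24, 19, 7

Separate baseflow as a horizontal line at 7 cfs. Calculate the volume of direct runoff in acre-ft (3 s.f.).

V ≈ 22.8 acre-ft

Direct-runoff ordinates (Q − Q_b): 0.0, 19.0, 39.0, 76.0, 52.0, 36.0, 25.0, 17.0, 12.0, 0.0 cfs.
ΣQ_DR = 276.0 cfs.
With Δt = 1 h = 3600 s, V = ΣQ_DR · Δt = 276.0 × 3600 = 9.94 × 10^5 ft³ = 22.8 acre-ft.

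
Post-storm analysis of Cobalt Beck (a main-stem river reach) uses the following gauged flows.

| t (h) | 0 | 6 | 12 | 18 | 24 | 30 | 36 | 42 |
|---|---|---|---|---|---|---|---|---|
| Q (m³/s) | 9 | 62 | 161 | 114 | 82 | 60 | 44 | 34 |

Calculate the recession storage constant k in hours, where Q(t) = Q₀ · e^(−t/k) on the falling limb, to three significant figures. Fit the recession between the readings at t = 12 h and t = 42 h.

On the falling limb, Q drops from 161 to 34 m³/s between t = 12 h and t = 42 h (Δt = 30 h).
k = −Δt / ln(Q₂/Q₁) = −30 / ln(34/161) = 19.3 h.

k ≈ 19.3 h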